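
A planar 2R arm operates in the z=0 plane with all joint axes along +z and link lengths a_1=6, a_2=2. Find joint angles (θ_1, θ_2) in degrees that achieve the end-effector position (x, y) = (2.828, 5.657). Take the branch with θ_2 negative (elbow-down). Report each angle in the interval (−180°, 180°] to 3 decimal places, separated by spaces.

cos θ_2 = (39.9992−6²−2²)/(2·6·2) = -0.0000; θ_2 = -90.0018° (elbow-down)
β = atan2(5.6570,2.8280) = 63.4390°; ψ = atan2(-2.0000,5.9999) = -18.4351°
θ_1 = β − ψ = 81.8741°

81.874 -90.002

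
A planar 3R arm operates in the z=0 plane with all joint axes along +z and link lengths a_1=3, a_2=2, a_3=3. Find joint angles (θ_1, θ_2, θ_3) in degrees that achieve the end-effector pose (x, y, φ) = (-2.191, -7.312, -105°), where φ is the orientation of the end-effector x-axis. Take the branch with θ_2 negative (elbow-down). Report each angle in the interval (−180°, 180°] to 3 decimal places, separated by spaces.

wrist centre = target − a_3·(cos φ, sin φ) = (-1.4145, -4.4142)
cos θ_2 = (21.4863−3²−2²)/(2·3·2) = 0.7072; θ_2 = -44.9932° (elbow-down)
β = atan2(-4.4142,-1.4145) = -107.7681°; ψ = atan2(-1.4140,4.4144) = -17.7617°
θ_1 = β − ψ = -90.0065°
θ_3 = φ − θ_1 − θ_2 = 29.9996° (wrapped to (-180°,180°])

-90.006 -44.993 30.000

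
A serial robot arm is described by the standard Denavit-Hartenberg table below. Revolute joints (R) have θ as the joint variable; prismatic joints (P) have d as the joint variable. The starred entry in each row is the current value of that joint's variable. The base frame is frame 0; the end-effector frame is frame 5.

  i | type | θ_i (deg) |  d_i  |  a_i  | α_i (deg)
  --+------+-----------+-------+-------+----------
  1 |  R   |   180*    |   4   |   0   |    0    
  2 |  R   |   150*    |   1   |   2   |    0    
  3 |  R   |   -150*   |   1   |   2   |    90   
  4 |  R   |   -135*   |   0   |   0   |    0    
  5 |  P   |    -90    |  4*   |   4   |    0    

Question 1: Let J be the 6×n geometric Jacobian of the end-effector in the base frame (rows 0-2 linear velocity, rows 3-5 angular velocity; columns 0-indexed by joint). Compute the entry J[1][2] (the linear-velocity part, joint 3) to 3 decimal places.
axis z_2 = (0.0000,0.0000,1.0000); lever o_n−o_2 = (0.8284,4.0000,3.8284)
cross product → J_v[:, 2] = (-4.0000,0.8284,0.0000)
J_ω[:, 2] = z_2
entry J[1][2] = 0.8284

0.828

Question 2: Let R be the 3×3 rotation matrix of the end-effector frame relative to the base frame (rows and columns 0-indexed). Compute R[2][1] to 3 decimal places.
-0.707

End-effector y-axis (col 1 of R) = (0.7071,-0.0000,-0.7071)
R[2][1] = -0.7071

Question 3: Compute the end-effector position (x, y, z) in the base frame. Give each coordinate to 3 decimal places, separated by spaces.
after link 1: o_1 = (0.0000, 0.0000, 4.0000)
after link 2: o_2 = (1.7321, -1.0000, 5.0000)
after link 3: o_3 = (-0.2679, -1.0000, 6.0000)
after link 4: o_4 = (-0.2679, -1.0000, 6.0000)
after link 5: o_5 = (2.5605, 3.0000, 8.8284)

2.560 3.000 8.828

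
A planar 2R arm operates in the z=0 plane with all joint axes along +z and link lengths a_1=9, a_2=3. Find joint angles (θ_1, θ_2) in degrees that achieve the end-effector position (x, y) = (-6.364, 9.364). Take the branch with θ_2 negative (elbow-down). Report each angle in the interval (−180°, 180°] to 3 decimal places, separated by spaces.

135.000 -44.998

cos θ_2 = (128.1850−9²−3²)/(2·9·3) = 0.7071; θ_2 = -44.9982° (elbow-down)
β = atan2(9.3640,-6.3640) = 124.2010°; ψ = atan2(-2.1213,11.1214) = -10.7987°
θ_1 = β − ψ = 134.9996°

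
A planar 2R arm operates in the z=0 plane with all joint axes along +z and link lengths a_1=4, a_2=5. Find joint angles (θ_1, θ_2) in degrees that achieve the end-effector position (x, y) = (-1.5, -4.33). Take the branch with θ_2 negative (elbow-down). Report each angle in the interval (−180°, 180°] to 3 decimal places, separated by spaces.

-38.212 -120.002

cos θ_2 = (20.9989−4²−5²)/(2·4·5) = -0.5000; θ_2 = -120.0018° (elbow-down)
β = atan2(-4.3300,-1.5000) = -109.1071°; ψ = atan2(-4.3300,1.4999) = -70.8947°
θ_1 = β − ψ = -38.2124°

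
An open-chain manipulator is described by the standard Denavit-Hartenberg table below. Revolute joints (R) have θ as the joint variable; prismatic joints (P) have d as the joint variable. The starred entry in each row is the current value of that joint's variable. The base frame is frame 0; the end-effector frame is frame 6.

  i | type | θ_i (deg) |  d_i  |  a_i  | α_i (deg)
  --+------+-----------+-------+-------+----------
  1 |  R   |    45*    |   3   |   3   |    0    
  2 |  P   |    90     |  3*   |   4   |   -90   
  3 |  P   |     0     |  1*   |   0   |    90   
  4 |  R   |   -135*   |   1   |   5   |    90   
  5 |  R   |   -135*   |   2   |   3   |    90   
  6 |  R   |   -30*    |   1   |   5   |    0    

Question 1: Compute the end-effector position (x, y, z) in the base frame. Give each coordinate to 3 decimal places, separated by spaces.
-2.305 4.743 2.524

after link 1: o_1 = (2.1213, 2.1213, 3.0000)
after link 2: o_2 = (-0.7071, 4.9497, 6.0000)
after link 3: o_3 = (-1.4142, 4.2426, 6.0000)
after link 4: o_4 = (3.5858, 4.2426, 7.0000)
after link 5: o_5 = (1.4645, 2.2426, 4.8787)
after link 6: o_6 = (-2.3045, 4.7426, 2.5239)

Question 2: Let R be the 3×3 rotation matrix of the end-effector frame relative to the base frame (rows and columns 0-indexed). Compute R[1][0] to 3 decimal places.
End-effector x-axis (col 0 of R) = (-0.6124,0.5000,-0.6124)
R[1][0] = 0.5000

0.500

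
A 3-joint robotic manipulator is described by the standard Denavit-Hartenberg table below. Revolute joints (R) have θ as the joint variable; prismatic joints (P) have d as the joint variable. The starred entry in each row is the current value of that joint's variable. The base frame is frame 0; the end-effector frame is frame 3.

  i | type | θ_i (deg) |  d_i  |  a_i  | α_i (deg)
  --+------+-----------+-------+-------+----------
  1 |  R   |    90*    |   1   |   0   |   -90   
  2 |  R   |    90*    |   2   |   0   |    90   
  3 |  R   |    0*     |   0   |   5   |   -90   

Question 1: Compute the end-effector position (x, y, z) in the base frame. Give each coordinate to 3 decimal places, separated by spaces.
-2.000 0.000 -4.000

after link 1: o_1 = (0.0000, 0.0000, 1.0000)
after link 2: o_2 = (-2.0000, 0.0000, 1.0000)
after link 3: o_3 = (-2.0000, 0.0000, -4.0000)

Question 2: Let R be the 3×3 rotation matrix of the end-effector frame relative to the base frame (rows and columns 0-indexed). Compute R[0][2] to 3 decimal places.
-1.000

End-effector z-axis (col 2 of R) = (-1.0000,0.0000,0.0000)
R[0][2] = -1.0000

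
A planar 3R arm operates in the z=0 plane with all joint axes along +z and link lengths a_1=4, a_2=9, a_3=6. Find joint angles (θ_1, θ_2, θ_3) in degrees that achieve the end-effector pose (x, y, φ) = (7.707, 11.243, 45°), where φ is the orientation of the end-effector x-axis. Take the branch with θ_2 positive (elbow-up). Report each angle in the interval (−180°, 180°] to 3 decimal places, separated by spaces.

wrist centre = target − a_3·(cos φ, sin φ) = (3.4644, 7.0004)
cos θ_2 = (61.0068−4²−9²)/(2·4·9) = -0.4999; θ_2 = 119.9937° (elbow-up)
β = atan2(7.0004,3.4644) = 63.6700°; ψ = atan2(7.7947,-0.4991) = 93.6640°
θ_1 = β − ψ = -29.9941°
θ_3 = φ − θ_1 − θ_2 = -44.9997° (wrapped to (-180°,180°])

-29.994 119.994 -45.000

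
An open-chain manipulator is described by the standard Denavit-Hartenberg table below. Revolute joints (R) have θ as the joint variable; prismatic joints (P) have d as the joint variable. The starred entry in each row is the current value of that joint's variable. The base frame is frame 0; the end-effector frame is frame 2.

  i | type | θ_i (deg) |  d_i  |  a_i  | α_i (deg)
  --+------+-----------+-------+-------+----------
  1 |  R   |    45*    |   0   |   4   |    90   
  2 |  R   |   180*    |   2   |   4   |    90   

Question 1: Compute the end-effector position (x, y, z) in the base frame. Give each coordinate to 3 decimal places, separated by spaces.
1.414 -1.414 0.000

after link 1: o_1 = (2.8284, 2.8284, 0.0000)
after link 2: o_2 = (1.4142, -1.4142, 0.0000)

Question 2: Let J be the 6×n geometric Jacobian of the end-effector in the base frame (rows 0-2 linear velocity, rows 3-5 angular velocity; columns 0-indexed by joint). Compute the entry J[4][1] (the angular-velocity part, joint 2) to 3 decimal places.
-0.707

axis z_1 = (0.7071,-0.7071,0.0000); lever o_n−o_1 = (-1.4142,-4.2426,0.0000)
cross product → J_v[:, 1] = (-0.0000,-0.0000,-4.0000)
J_ω[:, 1] = z_1
entry J[4][1] = -0.7071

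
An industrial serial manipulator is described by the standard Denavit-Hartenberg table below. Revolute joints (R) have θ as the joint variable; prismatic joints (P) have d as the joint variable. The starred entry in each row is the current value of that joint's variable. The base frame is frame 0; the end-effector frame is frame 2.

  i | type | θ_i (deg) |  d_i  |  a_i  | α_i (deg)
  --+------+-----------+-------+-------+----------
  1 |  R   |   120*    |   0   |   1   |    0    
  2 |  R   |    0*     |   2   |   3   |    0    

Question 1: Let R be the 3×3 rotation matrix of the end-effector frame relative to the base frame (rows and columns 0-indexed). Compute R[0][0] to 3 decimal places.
-0.500

End-effector x-axis (col 0 of R) = (-0.5000,0.8660,0.0000)
R[0][0] = -0.5000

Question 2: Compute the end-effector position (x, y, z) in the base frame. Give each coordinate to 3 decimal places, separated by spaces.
-2.000 3.464 2.000

after link 1: o_1 = (-0.5000, 0.8660, 0.0000)
after link 2: o_2 = (-2.0000, 3.4641, 2.0000)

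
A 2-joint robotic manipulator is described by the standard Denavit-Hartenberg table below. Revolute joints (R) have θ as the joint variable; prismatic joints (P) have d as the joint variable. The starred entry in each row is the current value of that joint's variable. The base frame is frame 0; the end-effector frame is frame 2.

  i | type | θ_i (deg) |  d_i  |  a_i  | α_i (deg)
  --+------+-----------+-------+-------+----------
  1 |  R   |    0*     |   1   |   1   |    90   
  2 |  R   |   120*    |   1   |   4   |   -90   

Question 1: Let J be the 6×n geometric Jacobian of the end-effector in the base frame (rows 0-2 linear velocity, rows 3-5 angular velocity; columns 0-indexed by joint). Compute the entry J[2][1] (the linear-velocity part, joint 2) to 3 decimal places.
-2.000

axis z_1 = (0.0000,-1.0000,0.0000); lever o_n−o_1 = (-2.0000,-1.0000,3.4641)
cross product → J_v[:, 1] = (-3.4641,-0.0000,-2.0000)
J_ω[:, 1] = z_1
entry J[2][1] = -2.0000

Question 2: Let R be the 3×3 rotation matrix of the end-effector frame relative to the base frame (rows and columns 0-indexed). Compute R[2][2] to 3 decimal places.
-0.500

End-effector z-axis (col 2 of R) = (-0.8660,-0.0000,-0.5000)
R[2][2] = -0.5000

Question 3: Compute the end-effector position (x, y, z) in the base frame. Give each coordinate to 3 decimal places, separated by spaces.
-1.000 -1.000 4.464

after link 1: o_1 = (1.0000, 0.0000, 1.0000)
after link 2: o_2 = (-1.0000, -1.0000, 4.4641)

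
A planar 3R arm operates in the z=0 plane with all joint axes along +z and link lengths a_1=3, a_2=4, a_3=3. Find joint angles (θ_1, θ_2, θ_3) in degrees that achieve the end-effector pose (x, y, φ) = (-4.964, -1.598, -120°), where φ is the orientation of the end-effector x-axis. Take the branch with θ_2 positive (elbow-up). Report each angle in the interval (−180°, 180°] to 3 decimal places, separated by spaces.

89.997 120.002 30.001

wrist centre = target − a_3·(cos φ, sin φ) = (-3.4640, 1.0001)
cos θ_2 = (12.9994−3²−4²)/(2·3·4) = -0.5000; θ_2 = 120.0015° (elbow-up)
β = atan2(1.0001,-3.4640) = 163.8963°; ψ = atan2(3.4640,0.9999) = 73.8991°
θ_1 = β − ψ = 89.9972°
θ_3 = φ − θ_1 − θ_2 = 30.0013° (wrapped to (-180°,180°])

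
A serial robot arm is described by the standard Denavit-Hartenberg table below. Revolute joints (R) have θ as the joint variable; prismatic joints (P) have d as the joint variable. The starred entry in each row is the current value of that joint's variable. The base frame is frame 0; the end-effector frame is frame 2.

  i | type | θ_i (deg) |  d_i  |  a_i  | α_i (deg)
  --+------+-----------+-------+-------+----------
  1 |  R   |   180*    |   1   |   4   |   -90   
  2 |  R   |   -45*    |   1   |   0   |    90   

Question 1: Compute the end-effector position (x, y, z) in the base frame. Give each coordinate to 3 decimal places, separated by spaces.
-4.000 -1.000 1.000

after link 1: o_1 = (-4.0000, 0.0000, 1.0000)
after link 2: o_2 = (-4.0000, -1.0000, 1.0000)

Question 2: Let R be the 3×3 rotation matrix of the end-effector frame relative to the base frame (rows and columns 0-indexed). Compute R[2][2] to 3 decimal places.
0.707

End-effector z-axis (col 2 of R) = (0.7071,-0.0000,0.7071)
R[2][2] = 0.7071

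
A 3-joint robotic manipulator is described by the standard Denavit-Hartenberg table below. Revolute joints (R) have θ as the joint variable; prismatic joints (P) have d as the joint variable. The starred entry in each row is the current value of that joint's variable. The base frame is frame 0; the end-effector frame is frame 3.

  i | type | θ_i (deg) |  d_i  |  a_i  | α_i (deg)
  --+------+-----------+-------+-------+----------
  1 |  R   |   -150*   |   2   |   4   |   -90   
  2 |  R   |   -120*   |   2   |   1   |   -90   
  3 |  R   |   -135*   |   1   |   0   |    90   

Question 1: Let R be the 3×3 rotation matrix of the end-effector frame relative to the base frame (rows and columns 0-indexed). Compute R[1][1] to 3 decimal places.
-0.433

End-effector y-axis (col 1 of R) = (-0.7500,-0.4330,0.5000)
R[1][1] = -0.4330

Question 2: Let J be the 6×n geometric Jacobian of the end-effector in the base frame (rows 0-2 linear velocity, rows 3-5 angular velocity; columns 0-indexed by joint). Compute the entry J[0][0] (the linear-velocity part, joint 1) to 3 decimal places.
3.915

axis z_0 = ẑ; lever o_n−o_0 = (-2.7811,-3.9151,3.3660)
cross product → J_v[:, 0] = (3.9151,-2.7811,0.0000)
J_ω[:, 0] = z_0
entry J[0][0] = 3.9151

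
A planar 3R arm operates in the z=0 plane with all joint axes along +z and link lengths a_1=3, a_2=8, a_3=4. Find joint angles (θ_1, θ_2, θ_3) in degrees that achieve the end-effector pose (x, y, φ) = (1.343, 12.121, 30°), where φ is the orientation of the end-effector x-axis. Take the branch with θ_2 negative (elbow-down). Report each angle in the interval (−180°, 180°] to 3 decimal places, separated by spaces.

135.009 -45.013 -59.996

wrist centre = target − a_3·(cos φ, sin φ) = (-2.1211, 10.1210)
cos θ_2 = (106.9337−3²−8²)/(2·3·8) = 0.7070; θ_2 = -45.0125° (elbow-down)
β = atan2(10.1210,-2.1211) = 101.8364°; ψ = atan2(-5.6581,8.6556) = -33.1722°
θ_1 = β − ψ = 135.0087°
θ_3 = φ − θ_1 − θ_2 = -59.9961° (wrapped to (-180°,180°])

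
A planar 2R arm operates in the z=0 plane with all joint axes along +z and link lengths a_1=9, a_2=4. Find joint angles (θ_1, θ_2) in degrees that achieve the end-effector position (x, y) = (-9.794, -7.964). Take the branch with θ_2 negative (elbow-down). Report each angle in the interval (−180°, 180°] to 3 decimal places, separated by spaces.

cos θ_2 = (159.3477−9²−4²)/(2·9·4) = 0.8659; θ_2 = -30.0097° (elbow-down)
β = atan2(-7.9640,-9.7940) = -140.8837°; ψ = atan2(-2.0006,12.4638) = -9.1189°
θ_1 = β − ψ = -131.7648°

-131.765 -30.010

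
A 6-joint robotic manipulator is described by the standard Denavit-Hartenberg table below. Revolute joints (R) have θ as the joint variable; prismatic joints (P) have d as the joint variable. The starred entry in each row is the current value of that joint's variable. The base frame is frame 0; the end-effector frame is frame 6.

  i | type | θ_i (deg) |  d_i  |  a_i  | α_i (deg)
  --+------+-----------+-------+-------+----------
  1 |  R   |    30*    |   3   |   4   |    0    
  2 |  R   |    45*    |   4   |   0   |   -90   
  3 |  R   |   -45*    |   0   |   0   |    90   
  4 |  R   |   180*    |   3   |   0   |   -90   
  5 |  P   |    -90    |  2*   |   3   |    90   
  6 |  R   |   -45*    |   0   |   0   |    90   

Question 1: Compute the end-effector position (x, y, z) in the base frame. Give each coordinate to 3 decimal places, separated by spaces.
after link 1: o_1 = (3.4641, 2.0000, 3.0000)
after link 2: o_2 = (3.4641, 2.0000, 7.0000)
after link 3: o_3 = (3.4641, 2.0000, 7.0000)
after link 4: o_4 = (2.9151, -0.0490, 9.1213)
after link 5: o_5 = (4.2979, -2.6157, 11.2426)
after link 6: o_6 = (4.2979, -2.6157, 11.2426)

4.298 -2.616 11.243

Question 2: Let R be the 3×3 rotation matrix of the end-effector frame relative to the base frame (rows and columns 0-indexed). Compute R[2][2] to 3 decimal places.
-0.500

End-effector z-axis (col 2 of R) = (-0.5536,0.6660,-0.5000)
R[2][2] = -0.5000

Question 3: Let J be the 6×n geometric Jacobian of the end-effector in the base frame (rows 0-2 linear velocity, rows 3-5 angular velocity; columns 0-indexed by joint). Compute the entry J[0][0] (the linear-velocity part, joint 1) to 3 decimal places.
axis z_0 = ẑ; lever o_n−o_0 = (4.2979,-2.6157,11.2426)
cross product → J_v[:, 0] = (2.6157,4.2979,-0.0000)
J_ω[:, 0] = z_0
entry J[0][0] = 2.6157

2.616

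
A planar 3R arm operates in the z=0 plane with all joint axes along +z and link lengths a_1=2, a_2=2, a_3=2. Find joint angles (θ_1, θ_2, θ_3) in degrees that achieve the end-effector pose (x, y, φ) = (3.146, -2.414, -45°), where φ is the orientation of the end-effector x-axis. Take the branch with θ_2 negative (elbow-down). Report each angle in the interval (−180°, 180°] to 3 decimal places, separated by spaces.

wrist centre = target − a_3·(cos φ, sin φ) = (1.7318, -0.9998)
cos θ_2 = (3.9987−2²−2²)/(2·2·2) = -0.5002; θ_2 = -120.0111° (elbow-down)
β = atan2(-0.9998,1.7318) = -29.9985°; ψ = atan2(-1.7319,0.9997) = -60.0056°
θ_1 = β − ψ = 30.0071°
θ_3 = φ − θ_1 − θ_2 = 45.0040° (wrapped to (-180°,180°])

30.007 -120.011 45.004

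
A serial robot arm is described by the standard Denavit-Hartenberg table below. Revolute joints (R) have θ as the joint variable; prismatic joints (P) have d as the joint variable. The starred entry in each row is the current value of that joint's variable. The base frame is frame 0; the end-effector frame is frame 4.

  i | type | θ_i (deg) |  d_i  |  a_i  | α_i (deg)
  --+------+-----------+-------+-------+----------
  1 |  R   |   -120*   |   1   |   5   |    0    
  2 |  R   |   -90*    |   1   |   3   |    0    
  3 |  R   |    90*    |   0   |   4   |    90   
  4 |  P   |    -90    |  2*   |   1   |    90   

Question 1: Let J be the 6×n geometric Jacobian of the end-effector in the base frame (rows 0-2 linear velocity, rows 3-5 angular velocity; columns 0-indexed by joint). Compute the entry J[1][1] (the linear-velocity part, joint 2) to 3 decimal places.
-6.330

axis z_1 = (0.0000,0.0000,1.0000); lever o_n−o_1 = (-6.3301,-0.9641,0.0000)
cross product → J_v[:, 1] = (0.9641,-6.3301,0.0000)
J_ω[:, 1] = z_1
entry J[1][1] = -6.3301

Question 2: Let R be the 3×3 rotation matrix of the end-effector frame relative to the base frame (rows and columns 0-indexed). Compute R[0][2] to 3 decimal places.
0.500

End-effector z-axis (col 2 of R) = (0.5000,0.8660,-0.0000)
R[0][2] = 0.5000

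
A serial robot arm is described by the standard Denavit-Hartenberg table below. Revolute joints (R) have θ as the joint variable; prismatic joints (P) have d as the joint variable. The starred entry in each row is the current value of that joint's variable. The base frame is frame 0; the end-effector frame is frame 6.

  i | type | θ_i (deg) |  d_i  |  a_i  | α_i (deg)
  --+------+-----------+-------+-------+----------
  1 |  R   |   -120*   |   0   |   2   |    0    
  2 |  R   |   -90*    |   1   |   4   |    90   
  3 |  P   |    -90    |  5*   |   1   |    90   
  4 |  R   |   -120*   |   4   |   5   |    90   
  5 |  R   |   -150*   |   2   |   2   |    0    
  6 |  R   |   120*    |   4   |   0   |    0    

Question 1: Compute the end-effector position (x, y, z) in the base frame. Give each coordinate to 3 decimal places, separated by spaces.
after link 1: o_1 = (-1.0000, -1.7321, 0.0000)
after link 2: o_2 = (-4.4641, 0.2679, 1.0000)
after link 3: o_3 = (-1.9641, 4.5981, 0.0000)
after link 4: o_4 = (-0.6651, -1.1519, 2.5000)
after link 5: o_5 = (-0.2811, 1.5131, 3.3660)
after link 6: o_6 = (0.7189, 3.2452, 6.8301)

0.719 3.245 6.830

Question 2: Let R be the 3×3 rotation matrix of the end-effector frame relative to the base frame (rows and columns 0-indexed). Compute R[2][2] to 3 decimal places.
End-effector z-axis (col 2 of R) = (0.2500,0.4330,0.8660)
R[2][2] = 0.8660

0.866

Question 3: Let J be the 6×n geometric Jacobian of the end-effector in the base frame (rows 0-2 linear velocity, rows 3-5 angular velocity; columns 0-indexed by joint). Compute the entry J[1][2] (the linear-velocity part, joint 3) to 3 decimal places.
0.866

prismatic axis z_2 = (0.5000,0.8660,0.0000)
J_v[:, 2] = z_2; J_ω[:, 2] = (0,0,0)
entry J[1][2] = 0.8660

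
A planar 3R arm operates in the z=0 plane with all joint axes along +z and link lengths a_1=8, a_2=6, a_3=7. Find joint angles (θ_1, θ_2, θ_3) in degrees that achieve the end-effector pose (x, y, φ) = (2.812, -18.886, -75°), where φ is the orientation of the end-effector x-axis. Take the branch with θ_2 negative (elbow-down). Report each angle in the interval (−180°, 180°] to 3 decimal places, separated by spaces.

-60.000 -59.997 44.997

wrist centre = target − a_3·(cos φ, sin φ) = (1.0003, -12.1245)
cos θ_2 = (148.0045−8²−6²)/(2·8·6) = 0.5000; θ_2 = -59.9969° (elbow-down)
β = atan2(-12.1245,1.0003) = -85.2838°; ψ = atan2(-5.1960,11.0003) = -25.2837°
θ_1 = β − ψ = -60.0001°
θ_3 = φ − θ_1 − θ_2 = 44.9970° (wrapped to (-180°,180°])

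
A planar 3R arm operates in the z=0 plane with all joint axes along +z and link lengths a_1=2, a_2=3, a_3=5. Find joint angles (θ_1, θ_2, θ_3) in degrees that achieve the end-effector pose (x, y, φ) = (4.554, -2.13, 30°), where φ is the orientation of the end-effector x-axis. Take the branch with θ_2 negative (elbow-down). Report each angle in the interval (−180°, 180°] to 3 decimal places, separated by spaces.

wrist centre = target − a_3·(cos φ, sin φ) = (0.2239, -4.6300)
cos θ_2 = (21.4870−2²−3²)/(2·2·3) = 0.7073; θ_2 = -44.9883° (elbow-down)
β = atan2(-4.6300,0.2239) = -87.2318°; ψ = atan2(-2.1209,4.1218) = -27.2285°
θ_1 = β − ψ = -60.0033°
θ_3 = φ − θ_1 − θ_2 = 134.9915° (wrapped to (-180°,180°])

-60.003 -44.988 134.992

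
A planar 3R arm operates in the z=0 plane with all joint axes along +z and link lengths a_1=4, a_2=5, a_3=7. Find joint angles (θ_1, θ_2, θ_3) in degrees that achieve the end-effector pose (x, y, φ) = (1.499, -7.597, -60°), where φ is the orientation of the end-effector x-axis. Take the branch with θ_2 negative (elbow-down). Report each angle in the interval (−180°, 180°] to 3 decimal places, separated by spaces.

-44.991 -149.998 134.989

wrist centre = target − a_3·(cos φ, sin φ) = (-2.0010, -1.5348)
cos θ_2 = (6.3597−4²−5²)/(2·4·5) = -0.8660; θ_2 = -149.9980° (elbow-down)
β = atan2(-1.5348,-2.0010) = -142.5108°; ψ = atan2(-2.5002,-0.3300) = -97.5200°
θ_1 = β − ψ = -44.9908°
θ_3 = φ − θ_1 − θ_2 = 134.9888° (wrapped to (-180°,180°])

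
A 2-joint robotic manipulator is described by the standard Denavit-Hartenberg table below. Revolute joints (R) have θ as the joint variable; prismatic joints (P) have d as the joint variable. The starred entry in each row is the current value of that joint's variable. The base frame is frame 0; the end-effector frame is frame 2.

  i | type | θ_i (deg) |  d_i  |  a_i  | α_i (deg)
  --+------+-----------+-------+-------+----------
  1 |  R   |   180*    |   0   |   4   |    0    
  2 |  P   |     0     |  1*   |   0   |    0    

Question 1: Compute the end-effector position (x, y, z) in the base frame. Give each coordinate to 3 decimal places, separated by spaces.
after link 1: o_1 = (-4.0000, 0.0000, 0.0000)
after link 2: o_2 = (-4.0000, 0.0000, 1.0000)

-4.000 0.000 1.000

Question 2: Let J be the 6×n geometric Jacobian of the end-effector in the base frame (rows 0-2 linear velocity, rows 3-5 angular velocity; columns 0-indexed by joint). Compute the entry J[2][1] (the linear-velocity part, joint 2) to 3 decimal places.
1.000

prismatic axis z_1 = (0.0000,0.0000,1.0000)
J_v[:, 1] = z_1; J_ω[:, 1] = (0,0,0)
entry J[2][1] = 1.0000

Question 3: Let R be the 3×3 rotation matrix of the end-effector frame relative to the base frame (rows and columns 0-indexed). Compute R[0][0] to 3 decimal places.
-1.000

End-effector x-axis (col 0 of R) = (-1.0000,0.0000,0.0000)
R[0][0] = -1.0000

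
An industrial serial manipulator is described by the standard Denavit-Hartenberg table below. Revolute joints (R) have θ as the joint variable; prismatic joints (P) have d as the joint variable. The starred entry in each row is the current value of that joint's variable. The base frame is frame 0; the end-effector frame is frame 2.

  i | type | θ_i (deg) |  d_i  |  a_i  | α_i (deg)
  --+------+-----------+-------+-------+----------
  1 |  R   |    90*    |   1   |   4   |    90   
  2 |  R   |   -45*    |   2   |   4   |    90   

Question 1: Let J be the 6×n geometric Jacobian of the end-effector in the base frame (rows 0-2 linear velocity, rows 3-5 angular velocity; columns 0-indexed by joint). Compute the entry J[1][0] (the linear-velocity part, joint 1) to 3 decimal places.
2.000

axis z_0 = ẑ; lever o_n−o_0 = (2.0000,6.8284,-1.8284)
cross product → J_v[:, 0] = (-6.8284,2.0000,0.0000)
J_ω[:, 0] = z_0
entry J[1][0] = 2.0000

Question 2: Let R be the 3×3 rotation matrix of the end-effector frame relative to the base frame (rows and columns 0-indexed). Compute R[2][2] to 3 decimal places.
-0.707

End-effector z-axis (col 2 of R) = (0.0000,-0.7071,-0.7071)
R[2][2] = -0.7071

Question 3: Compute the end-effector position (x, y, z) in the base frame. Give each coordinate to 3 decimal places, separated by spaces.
2.000 6.828 -1.828

after link 1: o_1 = (0.0000, 4.0000, 1.0000)
after link 2: o_2 = (2.0000, 6.8284, -1.8284)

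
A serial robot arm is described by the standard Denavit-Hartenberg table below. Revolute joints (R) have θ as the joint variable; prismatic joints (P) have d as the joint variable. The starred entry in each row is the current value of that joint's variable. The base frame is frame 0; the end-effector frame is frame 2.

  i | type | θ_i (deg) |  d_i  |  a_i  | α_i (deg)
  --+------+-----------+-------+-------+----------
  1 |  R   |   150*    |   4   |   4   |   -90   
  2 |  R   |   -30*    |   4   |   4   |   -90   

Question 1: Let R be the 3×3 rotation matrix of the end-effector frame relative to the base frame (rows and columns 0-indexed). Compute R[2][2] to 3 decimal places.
End-effector z-axis (col 2 of R) = (-0.4330,0.2500,-0.8660)
R[2][2] = -0.8660

-0.866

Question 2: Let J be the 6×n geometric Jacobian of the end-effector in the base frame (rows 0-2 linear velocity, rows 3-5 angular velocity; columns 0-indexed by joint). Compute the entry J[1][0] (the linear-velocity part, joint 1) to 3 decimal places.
axis z_0 = ẑ; lever o_n−o_0 = (-8.4641,0.2679,6.0000)
cross product → J_v[:, 0] = (-0.2679,-8.4641,0.0000)
J_ω[:, 0] = z_0
entry J[1][0] = -8.4641

-8.464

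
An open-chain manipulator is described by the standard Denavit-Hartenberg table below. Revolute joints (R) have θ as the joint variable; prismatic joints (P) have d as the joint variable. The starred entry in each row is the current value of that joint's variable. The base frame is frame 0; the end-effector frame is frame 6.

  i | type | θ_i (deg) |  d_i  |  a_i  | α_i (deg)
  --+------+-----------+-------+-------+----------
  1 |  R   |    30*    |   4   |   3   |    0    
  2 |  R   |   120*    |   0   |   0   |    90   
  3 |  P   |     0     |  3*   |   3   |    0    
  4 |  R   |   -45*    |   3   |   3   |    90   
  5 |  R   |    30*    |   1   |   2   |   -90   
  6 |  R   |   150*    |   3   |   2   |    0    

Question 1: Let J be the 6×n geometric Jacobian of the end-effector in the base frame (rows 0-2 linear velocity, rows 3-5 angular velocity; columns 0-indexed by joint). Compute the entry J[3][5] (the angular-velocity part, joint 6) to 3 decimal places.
axis z_5 = (0.7392,0.5732,0.3536); lever o_n−o_5 = (2.0908,0.7929,2.8284)
cross product → J_v[:, 5] = (1.3410,-1.3516,-0.6124)
J_ω[:, 5] = z_5
entry J[3][5] = 0.7392

0.739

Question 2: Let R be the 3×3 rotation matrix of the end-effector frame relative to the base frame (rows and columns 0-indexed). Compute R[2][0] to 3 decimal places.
0.884

End-effector x-axis (col 0 of R) = (-0.0634,-0.4634,0.8839)
R[2][0] = 0.8839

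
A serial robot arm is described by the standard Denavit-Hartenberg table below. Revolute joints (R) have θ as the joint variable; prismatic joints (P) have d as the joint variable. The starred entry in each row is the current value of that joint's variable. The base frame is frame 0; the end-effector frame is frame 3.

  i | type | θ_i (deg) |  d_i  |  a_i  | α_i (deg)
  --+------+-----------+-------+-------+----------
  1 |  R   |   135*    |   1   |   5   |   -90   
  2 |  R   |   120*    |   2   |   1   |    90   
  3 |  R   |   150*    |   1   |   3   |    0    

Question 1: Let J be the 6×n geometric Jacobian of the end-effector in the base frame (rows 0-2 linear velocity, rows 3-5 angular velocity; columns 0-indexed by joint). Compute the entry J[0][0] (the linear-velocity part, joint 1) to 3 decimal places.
-2.238

axis z_0 = ẑ; lever o_n−o_0 = (-7.1878,2.2380,1.8840)
cross product → J_v[:, 0] = (-2.2380,-7.1878,0.0000)
J_ω[:, 0] = z_0
entry J[0][0] = -2.2380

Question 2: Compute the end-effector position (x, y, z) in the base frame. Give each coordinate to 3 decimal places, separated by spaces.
-7.188 2.238 1.884

after link 1: o_1 = (-3.5355, 3.5355, 1.0000)
after link 2: o_2 = (-4.5962, 1.7678, 0.1340)
after link 3: o_3 = (-7.1878, 2.2380, 1.8840)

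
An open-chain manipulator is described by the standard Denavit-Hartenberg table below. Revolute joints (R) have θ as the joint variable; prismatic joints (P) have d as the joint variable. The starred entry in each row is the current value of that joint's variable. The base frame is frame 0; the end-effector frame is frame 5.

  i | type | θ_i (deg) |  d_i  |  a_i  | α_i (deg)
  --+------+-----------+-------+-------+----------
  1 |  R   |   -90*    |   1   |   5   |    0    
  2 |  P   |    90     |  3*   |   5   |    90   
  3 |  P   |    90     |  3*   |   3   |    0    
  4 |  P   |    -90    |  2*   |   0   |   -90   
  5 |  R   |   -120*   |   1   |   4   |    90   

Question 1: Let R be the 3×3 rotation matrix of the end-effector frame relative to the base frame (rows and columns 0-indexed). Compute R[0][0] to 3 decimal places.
End-effector x-axis (col 0 of R) = (-0.5000,-0.8660,-0.0000)
R[0][0] = -0.5000

-0.500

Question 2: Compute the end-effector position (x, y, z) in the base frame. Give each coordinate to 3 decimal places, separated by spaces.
after link 1: o_1 = (0.0000, -5.0000, 1.0000)
after link 2: o_2 = (5.0000, -5.0000, 4.0000)
after link 3: o_3 = (5.0000, -8.0000, 7.0000)
after link 4: o_4 = (5.0000, -10.0000, 7.0000)
after link 5: o_5 = (3.0000, -13.4641, 8.0000)

3.000 -13.464 8.000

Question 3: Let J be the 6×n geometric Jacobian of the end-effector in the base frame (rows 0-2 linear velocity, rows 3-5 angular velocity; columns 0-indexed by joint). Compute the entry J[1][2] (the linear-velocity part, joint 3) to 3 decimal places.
prismatic axis z_2 = (0.0000,-1.0000,0.0000)
J_v[:, 2] = z_2; J_ω[:, 2] = (0,0,0)
entry J[1][2] = -1.0000

-1.000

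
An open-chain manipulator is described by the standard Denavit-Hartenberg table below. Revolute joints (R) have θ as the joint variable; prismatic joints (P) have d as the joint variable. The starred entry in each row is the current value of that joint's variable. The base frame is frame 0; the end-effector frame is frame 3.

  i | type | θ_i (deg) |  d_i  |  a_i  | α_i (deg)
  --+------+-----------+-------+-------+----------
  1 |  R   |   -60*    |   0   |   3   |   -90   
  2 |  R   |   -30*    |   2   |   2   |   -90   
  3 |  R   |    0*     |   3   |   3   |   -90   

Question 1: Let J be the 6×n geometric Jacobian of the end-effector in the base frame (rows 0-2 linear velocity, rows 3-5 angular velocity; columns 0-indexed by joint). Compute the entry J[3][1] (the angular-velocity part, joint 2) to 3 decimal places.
0.866

axis z_1 = (0.8660,0.5000,0.0000); lever o_n−o_1 = (4.6471,-4.0490,-0.0981)
cross product → J_v[:, 1] = (-0.0490,0.0849,-5.8301)
J_ω[:, 1] = z_1
entry J[3][1] = 0.8660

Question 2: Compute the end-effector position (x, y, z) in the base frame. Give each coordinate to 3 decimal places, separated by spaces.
after link 1: o_1 = (1.5000, -2.5981, 0.0000)
after link 2: o_2 = (4.0981, -3.0981, 1.0000)
after link 3: o_3 = (6.1471, -6.6471, -0.0981)

6.147 -6.647 -0.098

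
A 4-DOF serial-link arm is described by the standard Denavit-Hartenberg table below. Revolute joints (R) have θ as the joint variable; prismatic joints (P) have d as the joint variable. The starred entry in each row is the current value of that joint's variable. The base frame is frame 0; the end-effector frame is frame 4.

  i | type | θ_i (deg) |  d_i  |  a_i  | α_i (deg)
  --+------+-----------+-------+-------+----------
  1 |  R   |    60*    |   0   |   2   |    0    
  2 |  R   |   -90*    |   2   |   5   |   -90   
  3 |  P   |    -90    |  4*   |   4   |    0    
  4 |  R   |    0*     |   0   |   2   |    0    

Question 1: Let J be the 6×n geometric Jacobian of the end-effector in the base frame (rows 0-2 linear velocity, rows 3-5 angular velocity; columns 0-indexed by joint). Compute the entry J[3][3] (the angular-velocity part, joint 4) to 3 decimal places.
0.500

axis z_3 = (0.5000,0.8660,0.0000); lever o_n−o_3 = (0.0000,0.0000,2.0000)
cross product → J_v[:, 3] = (1.7321,-1.0000,0.0000)
J_ω[:, 3] = z_3
entry J[3][3] = 0.5000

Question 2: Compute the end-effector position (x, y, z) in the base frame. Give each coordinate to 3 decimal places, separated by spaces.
after link 1: o_1 = (1.0000, 1.7321, 0.0000)
after link 2: o_2 = (5.3301, -0.7679, 2.0000)
after link 3: o_3 = (7.3301, 2.6962, 6.0000)
after link 4: o_4 = (7.3301, 2.6962, 8.0000)

7.330 2.696 8.000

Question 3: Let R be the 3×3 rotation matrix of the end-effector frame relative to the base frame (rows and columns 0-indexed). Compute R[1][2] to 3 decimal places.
0.866

End-effector z-axis (col 2 of R) = (0.5000,0.8660,0.0000)
R[1][2] = 0.8660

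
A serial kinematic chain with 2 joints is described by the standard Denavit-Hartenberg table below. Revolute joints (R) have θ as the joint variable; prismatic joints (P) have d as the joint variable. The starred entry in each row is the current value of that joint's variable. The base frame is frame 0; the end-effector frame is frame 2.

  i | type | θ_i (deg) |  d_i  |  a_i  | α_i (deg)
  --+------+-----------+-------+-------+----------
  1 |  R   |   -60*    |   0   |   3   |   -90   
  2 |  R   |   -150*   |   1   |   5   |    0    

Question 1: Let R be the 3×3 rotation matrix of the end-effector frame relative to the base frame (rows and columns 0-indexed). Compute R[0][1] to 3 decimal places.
End-effector y-axis (col 1 of R) = (0.2500,-0.4330,0.8660)
R[0][1] = 0.2500

0.250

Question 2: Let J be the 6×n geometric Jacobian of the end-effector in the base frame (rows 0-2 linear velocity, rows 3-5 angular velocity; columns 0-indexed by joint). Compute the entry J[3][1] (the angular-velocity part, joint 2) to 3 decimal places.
axis z_1 = (0.8660,0.5000,0.0000); lever o_n−o_1 = (-1.2990,4.2500,2.5000)
cross product → J_v[:, 1] = (1.2500,-2.1651,4.3301)
J_ω[:, 1] = z_1
entry J[3][1] = 0.8660

0.866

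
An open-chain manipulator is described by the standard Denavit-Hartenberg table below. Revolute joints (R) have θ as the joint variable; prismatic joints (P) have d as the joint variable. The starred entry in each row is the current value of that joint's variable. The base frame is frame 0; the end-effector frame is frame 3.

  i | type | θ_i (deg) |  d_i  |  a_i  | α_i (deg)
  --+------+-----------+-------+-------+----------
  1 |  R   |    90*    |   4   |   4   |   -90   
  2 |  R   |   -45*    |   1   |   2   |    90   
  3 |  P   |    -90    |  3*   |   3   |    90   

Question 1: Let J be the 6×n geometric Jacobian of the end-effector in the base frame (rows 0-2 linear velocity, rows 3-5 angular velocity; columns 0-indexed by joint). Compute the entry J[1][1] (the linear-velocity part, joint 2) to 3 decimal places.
axis z_1 = (-1.0000,0.0000,0.0000); lever o_n−o_1 = (2.0000,-0.7071,3.5355)
cross product → J_v[:, 1] = (0.0000,3.5355,0.7071)
J_ω[:, 1] = z_1
entry J[1][1] = 3.5355

3.536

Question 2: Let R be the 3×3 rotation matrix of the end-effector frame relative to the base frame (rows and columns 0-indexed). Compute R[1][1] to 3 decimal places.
End-effector y-axis (col 1 of R) = (-0.0000,-0.7071,0.7071)
R[1][1] = -0.7071

-0.707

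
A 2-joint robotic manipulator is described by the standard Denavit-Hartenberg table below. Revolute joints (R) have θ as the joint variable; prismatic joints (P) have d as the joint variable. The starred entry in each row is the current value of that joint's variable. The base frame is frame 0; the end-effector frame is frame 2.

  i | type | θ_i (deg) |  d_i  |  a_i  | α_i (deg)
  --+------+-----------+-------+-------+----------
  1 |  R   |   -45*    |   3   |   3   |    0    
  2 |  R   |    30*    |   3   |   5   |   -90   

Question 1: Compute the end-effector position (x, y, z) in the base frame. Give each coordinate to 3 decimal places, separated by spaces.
after link 1: o_1 = (2.1213, -2.1213, 3.0000)
after link 2: o_2 = (6.9509, -3.4154, 6.0000)

6.951 -3.415 6.000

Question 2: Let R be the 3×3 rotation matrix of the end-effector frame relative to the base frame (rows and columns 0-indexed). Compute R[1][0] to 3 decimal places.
End-effector x-axis (col 0 of R) = (0.9659,-0.2588,0.0000)
R[1][0] = -0.2588

-0.259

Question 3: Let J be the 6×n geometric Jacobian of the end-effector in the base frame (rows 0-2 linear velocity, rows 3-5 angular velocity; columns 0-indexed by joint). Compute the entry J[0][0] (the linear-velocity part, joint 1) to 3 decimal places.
axis z_0 = ẑ; lever o_n−o_0 = (6.9509,-3.4154,6.0000)
cross product → J_v[:, 0] = (3.4154,6.9509,-0.0000)
J_ω[:, 0] = z_0
entry J[0][0] = 3.4154

3.415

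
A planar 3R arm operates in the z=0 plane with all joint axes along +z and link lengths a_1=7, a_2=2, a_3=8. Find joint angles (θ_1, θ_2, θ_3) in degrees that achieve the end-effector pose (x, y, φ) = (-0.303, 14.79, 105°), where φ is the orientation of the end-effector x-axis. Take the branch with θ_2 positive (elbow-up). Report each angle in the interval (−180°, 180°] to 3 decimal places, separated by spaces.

wrist centre = target − a_3·(cos φ, sin φ) = (1.7676, 7.0626)
cos θ_2 = (53.0045−7²−2²)/(2·7·2) = 0.0002; θ_2 = 89.9909° (elbow-up)
β = atan2(7.0626,1.7676) = 75.9492°; ψ = atan2(2.0000,7.0003) = 15.9447°
θ_1 = β − ψ = 60.0045°
θ_3 = φ − θ_1 − θ_2 = -44.9954° (wrapped to (-180°,180°])

60.005 89.991 -44.995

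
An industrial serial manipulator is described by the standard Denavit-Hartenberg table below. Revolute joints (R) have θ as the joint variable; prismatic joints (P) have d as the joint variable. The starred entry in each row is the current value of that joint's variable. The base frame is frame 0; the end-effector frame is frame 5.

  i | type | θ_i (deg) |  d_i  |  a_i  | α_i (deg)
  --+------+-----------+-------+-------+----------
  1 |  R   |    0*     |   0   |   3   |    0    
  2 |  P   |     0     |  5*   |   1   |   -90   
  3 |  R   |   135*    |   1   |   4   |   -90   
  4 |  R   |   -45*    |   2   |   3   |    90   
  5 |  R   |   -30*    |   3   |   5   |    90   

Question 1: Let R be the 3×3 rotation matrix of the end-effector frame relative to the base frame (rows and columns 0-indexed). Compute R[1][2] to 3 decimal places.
-0.354

End-effector z-axis (col 2 of R) = (0.8624,-0.3536,-0.3624)
R[1][2] = -0.3536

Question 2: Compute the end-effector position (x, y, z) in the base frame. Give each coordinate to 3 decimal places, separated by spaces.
after link 1: o_1 = (3.0000, 0.0000, 0.0000)
after link 2: o_2 = (4.0000, 0.0000, 5.0000)
after link 3: o_3 = (1.1716, 1.0000, 2.1716)
after link 4: o_4 = (-1.7426, 3.1213, 2.0858)
after link 5: o_5 = (-0.6399, 8.3045, -0.3470)

-0.640 8.305 -0.347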